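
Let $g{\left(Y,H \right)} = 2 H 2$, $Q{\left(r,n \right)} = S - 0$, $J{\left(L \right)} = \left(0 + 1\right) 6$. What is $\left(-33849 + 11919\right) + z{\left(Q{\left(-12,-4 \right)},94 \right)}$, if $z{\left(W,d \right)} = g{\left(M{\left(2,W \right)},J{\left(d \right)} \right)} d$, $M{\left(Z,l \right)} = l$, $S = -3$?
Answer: $-19674$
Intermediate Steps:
$J{\left(L \right)} = 6$ ($J{\left(L \right)} = 1 \cdot 6 = 6$)
$Q{\left(r,n \right)} = -3$ ($Q{\left(r,n \right)} = -3 - 0 = -3 + 0 = -3$)
$g{\left(Y,H \right)} = 4 H$
$z{\left(W,d \right)} = 24 d$ ($z{\left(W,d \right)} = 4 \cdot 6 d = 24 d$)
$\left(-33849 + 11919\right) + z{\left(Q{\left(-12,-4 \right)},94 \right)} = \left(-33849 + 11919\right) + 24 \cdot 94 = -21930 + 2256 = -19674$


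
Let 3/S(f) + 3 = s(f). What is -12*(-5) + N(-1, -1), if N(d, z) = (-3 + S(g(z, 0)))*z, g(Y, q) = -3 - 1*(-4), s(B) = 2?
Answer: 66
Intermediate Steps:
g(Y, q) = 1 (g(Y, q) = -3 + 4 = 1)
S(f) = -3 (S(f) = 3/(-3 + 2) = 3/(-1) = 3*(-1) = -3)
N(d, z) = -6*z (N(d, z) = (-3 - 3)*z = -6*z)
-12*(-5) + N(-1, -1) = -12*(-5) - 6*(-1) = 60 + 6 = 66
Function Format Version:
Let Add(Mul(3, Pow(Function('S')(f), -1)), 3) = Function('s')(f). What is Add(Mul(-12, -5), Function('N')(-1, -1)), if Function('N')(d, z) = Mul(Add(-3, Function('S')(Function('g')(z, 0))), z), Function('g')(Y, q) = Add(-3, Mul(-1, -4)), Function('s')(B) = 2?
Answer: 66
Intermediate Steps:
Function('g')(Y, q) = 1 (Function('g')(Y, q) = Add(-3, 4) = 1)
Function('S')(f) = -3 (Function('S')(f) = Mul(3, Pow(Add(-3, 2), -1)) = Mul(3, Pow(-1, -1)) = Mul(3, -1) = -3)
Function('N')(d, z) = Mul(-6, z) (Function('N')(d, z) = Mul(Add(-3, -3), z) = Mul(-6, z))
Add(Mul(-12, -5), Function('N')(-1, -1)) = Add(Mul(-12, -5), Mul(-6, -1)) = Add(60, 6) = 66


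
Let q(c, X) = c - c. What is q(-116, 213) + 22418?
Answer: 22418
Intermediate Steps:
q(c, X) = 0
q(-116, 213) + 22418 = 0 + 22418 = 22418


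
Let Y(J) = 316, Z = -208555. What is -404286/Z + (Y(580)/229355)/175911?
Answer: 3262270054560242/1682874817529955 ≈ 1.9385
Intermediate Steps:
-404286/Z + (Y(580)/229355)/175911 = -404286/(-208555) + (316/229355)/175911 = -404286*(-1/208555) + (316*(1/229355))*(1/175911) = 404286/208555 + (316/229355)*(1/175911) = 404286/208555 + 316/40346067405 = 3262270054560242/1682874817529955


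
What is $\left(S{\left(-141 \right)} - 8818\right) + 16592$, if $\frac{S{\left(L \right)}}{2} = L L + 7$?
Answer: $47550$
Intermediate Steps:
$S{\left(L \right)} = 14 + 2 L^{2}$ ($S{\left(L \right)} = 2 \left(L L + 7\right) = 2 \left(L^{2} + 7\right) = 2 \left(7 + L^{2}\right) = 14 + 2 L^{2}$)
$\left(S{\left(-141 \right)} - 8818\right) + 16592 = \left(\left(14 + 2 \left(-141\right)^{2}\right) - 8818\right) + 16592 = \left(\left(14 + 2 \cdot 19881\right) - 8818\right) + 16592 = \left(\left(14 + 39762\right) - 8818\right) + 16592 = \left(39776 - 8818\right) + 16592 = 30958 + 16592 = 47550$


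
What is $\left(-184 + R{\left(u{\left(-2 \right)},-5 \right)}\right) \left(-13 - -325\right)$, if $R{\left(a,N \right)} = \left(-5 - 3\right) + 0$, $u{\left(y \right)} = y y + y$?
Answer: $-59904$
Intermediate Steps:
$u{\left(y \right)} = y + y^{2}$ ($u{\left(y \right)} = y^{2} + y = y + y^{2}$)
$R{\left(a,N \right)} = -8$ ($R{\left(a,N \right)} = -8 + 0 = -8$)
$\left(-184 + R{\left(u{\left(-2 \right)},-5 \right)}\right) \left(-13 - -325\right) = \left(-184 - 8\right) \left(-13 - -325\right) = - 192 \left(-13 + 325\right) = \left(-192\right) 312 = -59904$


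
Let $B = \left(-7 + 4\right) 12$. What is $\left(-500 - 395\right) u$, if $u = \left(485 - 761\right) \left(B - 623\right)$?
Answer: $-162786180$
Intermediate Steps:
$B = -36$ ($B = \left(-3\right) 12 = -36$)
$u = 181884$ ($u = \left(485 - 761\right) \left(-36 - 623\right) = \left(-276\right) \left(-659\right) = 181884$)
$\left(-500 - 395\right) u = \left(-500 - 395\right) 181884 = \left(-895\right) 181884 = -162786180$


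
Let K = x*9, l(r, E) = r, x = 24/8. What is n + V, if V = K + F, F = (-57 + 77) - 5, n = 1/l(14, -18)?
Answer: 589/14 ≈ 42.071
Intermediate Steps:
x = 3 (x = 24*(⅛) = 3)
n = 1/14 ≈ 0.071429
F = 15 (F = 20 - 5 = 15)
K = 27 (K = 3*9 = 27)
V = 42 (V = 27 + 15 = 42)
n + V = 1/14 + 42 = 589/14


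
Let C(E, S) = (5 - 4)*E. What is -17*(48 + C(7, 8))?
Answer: -935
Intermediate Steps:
C(E, S) = E (C(E, S) = 1*E = E)
-17*(48 + C(7, 8)) = -17*(48 + 7) = -17*55 = -935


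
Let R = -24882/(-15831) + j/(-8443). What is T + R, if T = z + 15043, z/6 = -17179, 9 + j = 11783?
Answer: -3922099838197/44553711 ≈ -88031.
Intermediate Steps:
j = 11774 (j = -9 + 11783 = 11774)
z = -103074 (z = 6*(-17179) = -103074)
T = -88031 (T = -103074 + 15043 = -88031)
R = 7894844/44553711 (R = -24882/(-15831) + 11774/(-8443) = -24882*(-1/15831) + 11774*(-1/8443) = 8294/5277 - 11774/8443 = 7894844/44553711 ≈ 0.17720)
T + R = -88031 + 7894844/44553711 = -3922099838197/44553711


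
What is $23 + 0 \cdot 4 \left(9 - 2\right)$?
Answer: $23$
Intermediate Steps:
$23 + 0 \cdot 4 \left(9 - 2\right) = 23 + 0 \cdot 4 \cdot 7 = 23 + 0 \cdot 28 = 23 + 0 = 23$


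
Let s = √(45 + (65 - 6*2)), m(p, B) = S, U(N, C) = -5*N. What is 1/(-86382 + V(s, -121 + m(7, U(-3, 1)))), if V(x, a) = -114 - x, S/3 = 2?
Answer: -43248/3740778959 + 7*√2/7481557918 ≈ -1.1560e-5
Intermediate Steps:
S = 6 (S = 3*2 = 6)
m(p, B) = 6
s = 7*√2 (s = √(45 + (65 - 1*12)) = √(45 + (65 - 12)) = √(45 + 53) = √98 = 7*√2 ≈ 9.8995)
1/(-86382 + V(s, -121 + m(7, U(-3, 1)))) = 1/(-86382 + (-114 - 7*√2)) = 1/(-86496 - 7*√2)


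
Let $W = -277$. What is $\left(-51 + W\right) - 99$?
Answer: $-427$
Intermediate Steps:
$\left(-51 + W\right) - 99 = \left(-51 - 277\right) - 99 = -328 - 99 = -427$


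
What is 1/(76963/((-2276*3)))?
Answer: -6828/76963 ≈ -0.088718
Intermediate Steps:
1/(76963/((-2276*3))) = 1/(76963/(-6828)) = 1/(76963*(-1/6828)) = 1/(-76963/6828) = -6828/76963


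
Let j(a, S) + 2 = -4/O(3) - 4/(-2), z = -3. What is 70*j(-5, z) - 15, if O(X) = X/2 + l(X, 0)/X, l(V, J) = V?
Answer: -127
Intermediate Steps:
O(X) = 1 + X/2 (O(X) = X/2 + X/X = X*(½) + 1 = X/2 + 1 = 1 + X/2)
j(a, S) = -8/5 (j(a, S) = -2 + (-4/(1 + (½)*3) - 4/(-2)) = -2 + (-4/(1 + 3/2) - 4*(-½)) = -2 + (-4/5/2 + 2) = -2 + (-4*⅖ + 2) = -2 + (-8/5 + 2) = -2 + ⅖ = -8/5)
70*j(-5, z) - 15 = 70*(-8/5) - 15 = -112 - 15 = -127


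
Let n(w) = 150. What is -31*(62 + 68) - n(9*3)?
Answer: -4180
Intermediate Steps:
-31*(62 + 68) - n(9*3) = -31*(62 + 68) - 1*150 = -31*130 - 150 = -4030 - 150 = -4180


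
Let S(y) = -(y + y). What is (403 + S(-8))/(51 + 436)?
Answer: 419/487 ≈ 0.86037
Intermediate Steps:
S(y) = -2*y
(403 + S(-8))/(51 + 436) = (403 - 2*(-8))/(51 + 436) = (403 + 16)/487 = 419*(1/487) = 419/487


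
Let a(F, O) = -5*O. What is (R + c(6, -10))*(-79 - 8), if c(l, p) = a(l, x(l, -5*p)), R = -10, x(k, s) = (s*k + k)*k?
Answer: 799530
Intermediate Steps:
x(k, s) = k*(k + k*s) (x(k, s) = (k*s + k)*k = (k + k*s)*k = k*(k + k*s))
c(l, p) = -5*l**2*(1 - 5*p)
(R + c(6, -10))*(-79 - 8) = (-10 + 6**2*(-5 + 25*(-10)))*(-79 - 8) = (-10 + 36*(-5 - 250))*(-87) = (-10 + 36*(-255))*(-87) = (-10 - 9180)*(-87) = -9190*(-87) = 799530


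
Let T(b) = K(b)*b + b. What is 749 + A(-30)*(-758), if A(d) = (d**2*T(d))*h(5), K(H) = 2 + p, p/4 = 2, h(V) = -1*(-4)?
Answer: 900504749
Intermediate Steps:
h(V) = 4
p = 8 (p = 4*2 = 8)
K(H) = 10 (K(H) = 2 + 8 = 10)
T(b) = 11*b (T(b) = 10*b + b = 11*b)
A(d) = 44*d**3 (A(d) = (d**2*(11*d))*4 = (11*d**3)*4 = 44*d**3)
749 + A(-30)*(-758) = 749 + (44*(-30)**3)*(-758) = 749 + (44*(-27000))*(-758) = 749 - 1188000*(-758) = 749 + 900504000 = 900504749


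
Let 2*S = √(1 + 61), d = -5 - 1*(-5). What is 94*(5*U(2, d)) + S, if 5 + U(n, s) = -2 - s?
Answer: -3290 + √62/2 ≈ -3286.1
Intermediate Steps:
d = 0 (d = -5 + 5 = 0)
U(n, s) = -7 - s (U(n, s) = -5 + (-2 - s) = -7 - s)
S = √62/2 (S = √(1 + 61)/2 = √62/2 ≈ 3.9370)
94*(5*U(2, d)) + S = 94*(5*(-7 - 1*0)) + √62/2 = 94*(5*(-7 + 0)) + √62/2 = 94*(5*(-7)) + √62/2 = 94*(-35) + √62/2 = -3290 + √62/2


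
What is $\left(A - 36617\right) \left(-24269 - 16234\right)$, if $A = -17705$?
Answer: $2200203966$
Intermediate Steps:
$\left(A - 36617\right) \left(-24269 - 16234\right) = \left(-17705 - 36617\right) \left(-24269 - 16234\right) = \left(-54322\right) \left(-40503\right) = 2200203966$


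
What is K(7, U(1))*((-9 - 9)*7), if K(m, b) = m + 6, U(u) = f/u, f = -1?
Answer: -1638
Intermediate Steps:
U(u) = -1/u
K(m, b) = 6 + m
K(7, U(1))*((-9 - 9)*7) = (6 + 7)*((-9 - 9)*7) = 13*(-18*7) = 13*(-126) = -1638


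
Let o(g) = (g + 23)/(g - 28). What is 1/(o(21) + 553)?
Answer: 7/3827 ≈ 0.0018291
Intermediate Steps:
o(g) = (23 + g)/(-28 + g)
1/(o(21) + 553) = 1/((23 + 21)/(-28 + 21) + 553) = 1/(44/(-7) + 553) = 1/(-1/7*44 + 553) = 1/(-44/7 + 553) = 1/(3827/7) = 7/3827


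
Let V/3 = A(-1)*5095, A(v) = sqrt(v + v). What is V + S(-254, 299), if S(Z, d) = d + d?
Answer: 598 + 15285*I*sqrt(2) ≈ 598.0 + 21616.0*I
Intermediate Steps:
S(Z, d) = 2*d
A(v) = sqrt(2)*sqrt(v) (A(v) = sqrt(2*v) = sqrt(2)*sqrt(v))
V = 15285*I*sqrt(2) (V = 3*((sqrt(2)*sqrt(-1))*5095) = 3*((sqrt(2)*I)*5095) = 3*((I*sqrt(2))*5095) = 3*(5095*I*sqrt(2)) = 15285*I*sqrt(2) ≈ 21616.0*I)
V + S(-254, 299) = 15285*I*sqrt(2) + 2*299 = 15285*I*sqrt(2) + 598 = 598 + 15285*I*sqrt(2)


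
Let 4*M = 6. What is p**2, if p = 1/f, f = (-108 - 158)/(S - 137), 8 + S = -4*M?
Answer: 22801/70756 ≈ 0.32225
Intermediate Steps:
M = 3/2 (M = (1/4)*6 = 3/2 ≈ 1.5000)
S = -14 (S = -8 - 4*3/2 = -8 - 6 = -14)
f = 266/151 (f = (-108 - 158)/(-14 - 137) = -266/(-151) = -266*(-1/151) = 266/151 ≈ 1.7616)
p = 151/266 (p = 1/(266/151) = 151/266 ≈ 0.56767)
p**2 = (151/266)**2 = 22801/70756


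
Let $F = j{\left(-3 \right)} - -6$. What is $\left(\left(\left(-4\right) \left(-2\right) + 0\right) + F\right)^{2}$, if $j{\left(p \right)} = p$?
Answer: $121$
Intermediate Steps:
$F = 3$ ($F = -3 - -6 = -3 + 6 = 3$)
$\left(\left(\left(-4\right) \left(-2\right) + 0\right) + F\right)^{2} = \left(\left(\left(-4\right) \left(-2\right) + 0\right) + 3\right)^{2} = \left(\left(8 + 0\right) + 3\right)^{2} = \left(8 + 3\right)^{2} = 11^{2} = 121$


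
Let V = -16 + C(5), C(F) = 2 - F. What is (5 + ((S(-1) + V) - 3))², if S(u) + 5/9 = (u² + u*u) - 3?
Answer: 27889/81 ≈ 344.31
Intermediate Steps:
V = -19 (V = -16 + (2 - 1*5) = -16 + (2 - 5) = -16 - 3 = -19)
S(u) = -32/9 + 2*u² (S(u) = -5/9 + ((u² + u*u) - 3) = -5/9 + ((u² + u²) - 3) = -5/9 + (2*u² - 3) = -5/9 + (-3 + 2*u²) = -32/9 + 2*u²)
(5 + ((S(-1) + V) - 3))² = (5 + (((-32/9 + 2*(-1)²) - 19) - 3))² = (5 + (((-32/9 + 2*1) - 19) - 3))² = (5 + (((-32/9 + 2) - 19) - 3))² = (5 + ((-14/9 - 19) - 3))² = (5 + (-185/9 - 3))² = (5 - 212/9)² = (-167/9)² = 27889/81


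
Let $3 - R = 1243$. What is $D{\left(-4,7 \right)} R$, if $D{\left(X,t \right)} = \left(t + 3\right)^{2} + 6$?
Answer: $-131440$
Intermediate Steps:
$R = -1240$ ($R = 3 - 1243 = -1240$)
$D{\left(X,t \right)} = 6 + \left(3 + t\right)^{2}$ ($D{\left(X,t \right)} = \left(3 + t\right)^{2} + 6 = 6 + \left(3 + t\right)^{2}$)
$D{\left(-4,7 \right)} R = \left(6 + \left(3 + 7\right)^{2}\right) \left(-1240\right) = \left(6 + 10^{2}\right) \left(-1240\right) = \left(6 + 100\right) \left(-1240\right) = 106 \left(-1240\right) = -131440$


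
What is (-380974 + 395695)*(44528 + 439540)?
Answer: 7125965028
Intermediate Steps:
(-380974 + 395695)*(44528 + 439540) = 14721*484068 = 7125965028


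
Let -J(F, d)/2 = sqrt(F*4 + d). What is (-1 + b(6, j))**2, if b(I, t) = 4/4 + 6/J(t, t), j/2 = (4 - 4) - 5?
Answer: -9/50 ≈ -0.18000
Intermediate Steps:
j = -10 (j = 2*((4 - 4) - 5) = 2*(0 - 5) = 2*(-5) = -10)
J(F, d) = -2*sqrt(d + 4*F) (J(F, d) = -2*sqrt(F*4 + d) = -2*sqrt(4*F + d) = -2*sqrt(d + 4*F))
b(I, t) = 1 - 3*sqrt(5)/(5*sqrt(t)) (b(I, t) = 4/4 + 6/((-2*sqrt(t + 4*t))) = 4*(1/4) + 6/((-2*sqrt(5)*sqrt(t))) = 1 + 6/((-2*sqrt(5)*sqrt(t))) = 1 + 6*(-sqrt(5)/(10*sqrt(t))) = 1 - 3*sqrt(5)/(5*sqrt(t)))
(-1 + b(6, j))**2 = (-1 + (1 - 3*sqrt(5)/(5*sqrt(-10))))**2 = (-1 + (1 - 3*sqrt(5)*(-I*sqrt(10)/10)/5))**2 = (-1 + (1 + 3*I*sqrt(2)/10))**2 = (3*I*sqrt(2)/10)**2 = -9/50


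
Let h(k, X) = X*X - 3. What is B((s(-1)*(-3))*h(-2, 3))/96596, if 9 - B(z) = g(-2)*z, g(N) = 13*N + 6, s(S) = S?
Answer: 9/2356 ≈ 0.0038200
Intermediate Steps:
g(N) = 6 + 13*N
h(k, X) = -3 + X² (h(k, X) = X² - 3 = -3 + X²)
B(z) = 9 + 20*z (B(z) = 9 - (6 + 13*(-2))*z = 9 - (6 - 26)*z = 9 - (-20)*z = 9 + 20*z)
B((s(-1)*(-3))*h(-2, 3))/96596 = (9 + 20*((-1*(-3))*(-3 + 3²)))/96596 = (9 + 20*(3*(-3 + 9)))*(1/96596) = (9 + 20*(3*6))*(1/96596) = (9 + 20*18)*(1/96596) = (9 + 360)*(1/96596) = 369*(1/96596) = 9/2356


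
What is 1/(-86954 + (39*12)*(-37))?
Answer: -1/104270 ≈ -9.5905e-6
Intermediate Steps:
1/(-86954 + (39*12)*(-37)) = 1/(-86954 + 468*(-37)) = 1/(-86954 - 17316) = 1/(-104270) = -1/104270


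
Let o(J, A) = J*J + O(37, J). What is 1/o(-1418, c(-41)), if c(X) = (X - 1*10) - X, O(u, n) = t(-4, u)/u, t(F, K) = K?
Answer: 1/2010725 ≈ 4.9733e-7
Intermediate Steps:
O(u, n) = 1 (O(u, n) = u/u = 1)
c(X) = -10 (c(X) = (X - 10) - X = (-10 + X) - X = -10)
o(J, A) = 1 + J**2 (o(J, A) = J*J + 1 = J**2 + 1 = 1 + J**2)
1/o(-1418, c(-41)) = 1/(1 + (-1418)**2) = 1/(1 + 2010724) = 1/2010725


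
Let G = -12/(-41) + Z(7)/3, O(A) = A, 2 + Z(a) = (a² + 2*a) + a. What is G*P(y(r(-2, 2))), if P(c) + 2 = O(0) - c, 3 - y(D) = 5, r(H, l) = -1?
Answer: 0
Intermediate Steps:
Z(a) = -2 + a² + 3*a (Z(a) = -2 + ((a² + 2*a) + a) = -2 + (a² + 3*a) = -2 + a² + 3*a)
y(D) = -2 (y(D) = 3 - 1*5 = 3 - 5 = -2)
G = 2824/123 (G = -12/(-41) + (-2 + 7² + 3*7)/3 = -12*(-1/41) + (-2 + 49 + 21)*(⅓) = 12/41 + 68*(⅓) = 12/41 + 68/3 = 2824/123 ≈ 22.959)
P(c) = -2 - c (P(c) = -2 + (0 - c) = -2 - c)
G*P(y(r(-2, 2))) = 2824*(-2 - 1*(-2))/123 = 2824*(-2 + 2)/123 = (2824/123)*0 = 0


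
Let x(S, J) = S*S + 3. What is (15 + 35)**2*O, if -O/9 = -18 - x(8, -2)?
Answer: 1912500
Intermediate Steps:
x(S, J) = 3 + S**2 (x(S, J) = S**2 + 3 = 3 + S**2)
O = 765 (O = -9*(-18 - (3 + 8**2)) = -9*(-18 - (3 + 64)) = -9*(-18 - 1*67) = -9*(-18 - 67) = -9*(-85) = 765)
(15 + 35)**2*O = (15 + 35)**2*765 = 50**2*765 = 2500*765 = 1912500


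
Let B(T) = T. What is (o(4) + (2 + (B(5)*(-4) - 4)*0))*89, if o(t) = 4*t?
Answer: 1602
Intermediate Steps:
(o(4) + (2 + (B(5)*(-4) - 4)*0))*89 = (4*4 + (2 + (5*(-4) - 4)*0))*89 = (16 + (2 + (-20 - 4)*0))*89 = (16 + (2 - 24*0))*89 = (16 + (2 + 0))*89 = (16 + 2)*89 = 18*89 = 1602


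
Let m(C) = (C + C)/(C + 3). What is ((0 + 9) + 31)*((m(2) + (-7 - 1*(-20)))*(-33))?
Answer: -18216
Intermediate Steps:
m(C) = 2*C/(3 + C) (m(C) = (2*C)/(3 + C) = 2*C/(3 + C))
((0 + 9) + 31)*((m(2) + (-7 - 1*(-20)))*(-33)) = ((0 + 9) + 31)*((2*2/(3 + 2) + (-7 - 1*(-20)))*(-33)) = (9 + 31)*((2*2/5 + (-7 + 20))*(-33)) = 40*((2*2*(⅕) + 13)*(-33)) = 40*((⅘ + 13)*(-33)) = 40*((69/5)*(-33)) = 40*(-2277/5) = -18216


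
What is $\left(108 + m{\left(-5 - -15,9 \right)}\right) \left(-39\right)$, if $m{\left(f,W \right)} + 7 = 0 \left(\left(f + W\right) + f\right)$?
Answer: $-3939$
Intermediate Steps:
$m{\left(f,W \right)} = -7$ ($m{\left(f,W \right)} = -7 + 0 \left(\left(f + W\right) + f\right) = -7 + 0 \left(\left(W + f\right) + f\right) = -7 + 0 \left(W + 2 f\right) = -7 + 0 = -7$)
$\left(108 + m{\left(-5 - -15,9 \right)}\right) \left(-39\right) = \left(108 - 7\right) \left(-39\right) = 101 \left(-39\right) = -3939$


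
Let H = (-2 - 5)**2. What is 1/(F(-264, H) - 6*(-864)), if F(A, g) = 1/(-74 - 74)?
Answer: 148/767231 ≈ 0.00019290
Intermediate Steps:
H = 49 (H = (-7)**2 = 49)
F(A, g) = -1/148 (F(A, g) = 1/(-148) = -1/148)
1/(F(-264, H) - 6*(-864)) = 1/(-1/148 - 6*(-864)) = 1/(-1/148 + 5184) = 1/(767231/148) = 148/767231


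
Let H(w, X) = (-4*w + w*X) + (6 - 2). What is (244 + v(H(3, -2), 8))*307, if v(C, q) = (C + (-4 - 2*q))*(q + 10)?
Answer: -112976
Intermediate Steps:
H(w, X) = 4 - 4*w + X*w (H(w, X) = (-4*w + X*w) + 4 = 4 - 4*w + X*w)
v(C, q) = (10 + q)*(-4 + C - 2*q) (v(C, q) = (-4 + C - 2*q)*(10 + q) = (10 + q)*(-4 + C - 2*q))
(244 + v(H(3, -2), 8))*307 = (244 + (-40 - 24*8 - 2*8² + 10*(4 - 4*3 - 2*3) + (4 - 4*3 - 2*3)*8))*307 = (244 + (-40 - 192 - 2*64 + 10*(4 - 12 - 6) + (4 - 12 - 6)*8))*307 = (244 + (-40 - 192 - 128 + 10*(-14) - 14*8))*307 = (244 + (-40 - 192 - 128 - 140 - 112))*307 = (244 - 612)*307 = -368*307 = -112976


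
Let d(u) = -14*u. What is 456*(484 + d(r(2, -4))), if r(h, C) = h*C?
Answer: 271776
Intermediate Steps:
r(h, C) = C*h
456*(484 + d(r(2, -4))) = 456*(484 - (-56)*2) = 456*(484 - 14*(-8)) = 456*(484 + 112) = 456*596 = 271776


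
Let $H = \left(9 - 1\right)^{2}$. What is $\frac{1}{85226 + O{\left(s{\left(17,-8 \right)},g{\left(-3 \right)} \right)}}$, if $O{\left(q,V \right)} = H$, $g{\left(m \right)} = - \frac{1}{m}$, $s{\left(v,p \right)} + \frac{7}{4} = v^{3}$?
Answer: $\frac{1}{85290} \approx 1.1725 \cdot 10^{-5}$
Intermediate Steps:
$s{\left(v,p \right)} = - \frac{7}{4} + v^{3}$
$H = 64$ ($H = 8^{2} = 64$)
$O{\left(q,V \right)} = 64$
$\frac{1}{85226 + O{\left(s{\left(17,-8 \right)},g{\left(-3 \right)} \right)}} = \frac{1}{85226 + 64} = \frac{1}{85290}$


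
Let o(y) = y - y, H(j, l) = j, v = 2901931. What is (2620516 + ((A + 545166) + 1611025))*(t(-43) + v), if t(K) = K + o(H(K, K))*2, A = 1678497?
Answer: 18732279025152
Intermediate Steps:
o(y) = 0
t(K) = K (t(K) = K + 0*2 = K + 0 = K)
(2620516 + ((A + 545166) + 1611025))*(t(-43) + v) = (2620516 + ((1678497 + 545166) + 1611025))*(-43 + 2901931) = (2620516 + (2223663 + 1611025))*2901888 = (2620516 + 3834688)*2901888 = 6455204*2901888 = 18732279025152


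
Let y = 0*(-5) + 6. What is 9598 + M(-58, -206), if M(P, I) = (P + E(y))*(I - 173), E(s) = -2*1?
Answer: 32338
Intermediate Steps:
y = 6 (y = 0 + 6 = 6)
E(s) = -2
M(P, I) = (-173 + I)*(-2 + P) (M(P, I) = (P - 2)*(I - 173) = (-2 + P)*(-173 + I) = (-173 + I)*(-2 + P))
9598 + M(-58, -206) = 9598 + (346 - 173*(-58) - 2*(-206) - 206*(-58)) = 9598 + (346 + 10034 + 412 + 11948) = 9598 + 22740 = 32338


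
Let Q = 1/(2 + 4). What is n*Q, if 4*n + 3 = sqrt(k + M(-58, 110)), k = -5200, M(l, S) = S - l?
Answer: -1/8 + I*sqrt(1258)/12 ≈ -0.125 + 2.9557*I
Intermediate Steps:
n = -3/4 + I*sqrt(1258)/2 (n = -3/4 + sqrt(-5200 + (110 - 1*(-58)))/4 = -3/4 + sqrt(-5200 + (110 + 58))/4 = -3/4 + sqrt(-5200 + 168)/4 = -3/4 + sqrt(-5032)/4 = -3/4 + (2*I*sqrt(1258))/4 = -3/4 + I*sqrt(1258)/2 ≈ -0.75 + 17.734*I)
Q = 1/6 ≈ 0.16667
n*Q = (-3/4 + I*sqrt(1258)/2)*(1/6) = -1/8 + I*sqrt(1258)/12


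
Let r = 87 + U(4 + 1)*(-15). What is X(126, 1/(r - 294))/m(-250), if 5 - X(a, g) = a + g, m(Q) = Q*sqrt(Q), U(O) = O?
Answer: -34121*I*sqrt(10)/3525000 ≈ -0.03061*I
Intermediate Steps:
m(Q) = Q**(3/2)
r = 12 (r = 87 + (4 + 1)*(-15) = 87 + 5*(-15) = 87 - 75 = 12)
X(a, g) = 5 - a - g (X(a, g) = 5 - (a + g) = 5 + (-a - g) = 5 - a - g)
X(126, 1/(r - 294))/m(-250) = (5 - 1*126 - 1/(12 - 294))/((-250)**(3/2)) = (5 - 126 - 1/(-282))/((-1250*I*sqrt(10))) = (5 - 126 - 1*(-1/282))*(I*sqrt(10)/12500) = (5 - 126 + 1/282)*(I*sqrt(10)/12500) = -34121*I*sqrt(10)/3525000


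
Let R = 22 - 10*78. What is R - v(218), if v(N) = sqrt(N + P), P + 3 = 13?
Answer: -758 - 2*sqrt(57) ≈ -773.10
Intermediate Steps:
P = 10 (P = -3 + 13 = 10)
R = -758 (R = 22 - 780 = -758)
v(N) = sqrt(10 + N) (v(N) = sqrt(N + 10) = sqrt(10 + N))
R - v(218) = -758 - sqrt(10 + 218) = -758 - sqrt(228) = -758 - 2*sqrt(57)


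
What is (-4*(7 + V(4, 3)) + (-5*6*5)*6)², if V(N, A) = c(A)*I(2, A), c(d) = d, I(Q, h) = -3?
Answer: 795664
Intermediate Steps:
V(N, A) = -3*A (V(N, A) = A*(-3) = -3*A)
(-4*(7 + V(4, 3)) + (-5*6*5)*6)² = (-4*(7 - 3*3) + (-5*6*5)*6)² = (-4*(7 - 9) - 30*5*6)² = (-4*(-2) - 150*6)² = (8 - 900)² = (-892)² = 795664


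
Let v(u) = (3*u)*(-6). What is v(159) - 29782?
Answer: -32644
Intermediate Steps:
v(u) = -18*u
v(159) - 29782 = -18*159 - 29782 = -2862 - 29782 = -32644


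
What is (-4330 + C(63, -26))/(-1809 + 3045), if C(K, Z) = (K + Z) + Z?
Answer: -4319/1236 ≈ -3.4943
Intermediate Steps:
C(K, Z) = K + 2*Z
(-4330 + C(63, -26))/(-1809 + 3045) = (-4330 + (63 + 2*(-26)))/(-1809 + 3045) = (-4330 + (63 - 52))/1236 = (-4330 + 11)*(1/1236) = -4319*1/1236 = -4319/1236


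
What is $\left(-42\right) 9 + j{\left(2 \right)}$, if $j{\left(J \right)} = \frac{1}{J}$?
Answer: $- \frac{755}{2} \approx -377.5$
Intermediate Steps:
$\left(-42\right) 9 + j{\left(2 \right)} = \left(-42\right) 9 + \frac{1}{2} = -378 + \frac{1}{2} = - \frac{755}{2}$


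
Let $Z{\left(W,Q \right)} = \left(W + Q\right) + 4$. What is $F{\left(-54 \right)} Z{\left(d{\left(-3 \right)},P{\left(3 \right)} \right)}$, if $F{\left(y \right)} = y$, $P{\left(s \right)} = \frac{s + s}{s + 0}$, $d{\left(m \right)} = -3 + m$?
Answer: $0$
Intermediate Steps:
$P{\left(s \right)} = 2$ ($P{\left(s \right)} = \frac{2 s}{s} = 2$)
$Z{\left(W,Q \right)} = 4 + Q + W$ ($Z{\left(W,Q \right)} = \left(Q + W\right) + 4 = 4 + Q + W$)
$F{\left(-54 \right)} Z{\left(d{\left(-3 \right)},P{\left(3 \right)} \right)} = - 54 \left(4 + 2 - 6\right) = \left(-54\right) 0 = 0$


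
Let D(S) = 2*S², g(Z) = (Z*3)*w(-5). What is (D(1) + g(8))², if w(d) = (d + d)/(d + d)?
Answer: 676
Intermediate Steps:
w(d) = 1 (w(d) = (2*d)/((2*d)) = (2*d)*(1/(2*d)) = 1)
g(Z) = 3*Z (g(Z) = (Z*3)*1 = (3*Z)*1 = 3*Z)
(D(1) + g(8))² = (2*1² + 3*8)² = (2*1 + 24)² = (2 + 24)² = 26² = 676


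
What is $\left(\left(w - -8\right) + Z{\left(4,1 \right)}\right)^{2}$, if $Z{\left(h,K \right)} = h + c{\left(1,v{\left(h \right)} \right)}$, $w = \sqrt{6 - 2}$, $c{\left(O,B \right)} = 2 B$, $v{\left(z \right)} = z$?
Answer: $484$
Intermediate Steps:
$w = 2$ ($w = \sqrt{4} = 2$)
$Z{\left(h,K \right)} = 3 h$ ($Z{\left(h,K \right)} = h + 2 h = 3 h$)
$\left(\left(w - -8\right) + Z{\left(4,1 \right)}\right)^{2} = \left(\left(2 - -8\right) + 3 \cdot 4\right)^{2} = \left(\left(2 + 8\right) + 12\right)^{2} = \left(10 + 12\right)^{2} = 22^{2} = 484$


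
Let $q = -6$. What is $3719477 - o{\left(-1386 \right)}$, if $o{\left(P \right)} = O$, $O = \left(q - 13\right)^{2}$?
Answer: $3719116$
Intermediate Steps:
$O = 361$ ($O = \left(-6 - 13\right)^{2} = \left(-19\right)^{2} = 361$)
$o{\left(P \right)} = 361$
$3719477 - o{\left(-1386 \right)} = 3719477 - 361 = 3719116$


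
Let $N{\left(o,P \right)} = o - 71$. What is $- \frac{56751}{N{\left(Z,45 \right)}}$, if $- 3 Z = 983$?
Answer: $\frac{170253}{1196} \approx 142.35$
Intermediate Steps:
$Z = - \frac{983}{3}$ ($Z = \left(- \frac{1}{3}\right) 983 = - \frac{983}{3} \approx -327.67$)
$N{\left(o,P \right)} = -71 + o$
$- \frac{56751}{N{\left(Z,45 \right)}} = - \frac{56751}{-71 - \frac{983}{3}} = - \frac{56751}{- \frac{1196}{3}} = \left(-56751\right) \left(- \frac{3}{1196}\right) = \frac{170253}{1196}$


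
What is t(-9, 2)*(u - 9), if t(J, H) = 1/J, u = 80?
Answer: -71/9 ≈ -7.8889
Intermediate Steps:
t(-9, 2)*(u - 9) = (80 - 9)/(-9) = -1/9*71 = -71/9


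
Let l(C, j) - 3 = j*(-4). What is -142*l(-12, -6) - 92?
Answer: -3926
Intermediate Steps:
l(C, j) = 3 - 4*j (l(C, j) = 3 + j*(-4) = 3 - 4*j)
-142*l(-12, -6) - 92 = -142*(3 - 4*(-6)) - 92 = -142*(3 + 24) - 92 = -142*27 - 92 = -3834 - 92 = -3926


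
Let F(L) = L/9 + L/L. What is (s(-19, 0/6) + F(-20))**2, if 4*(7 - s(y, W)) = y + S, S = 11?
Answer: 4900/81 ≈ 60.494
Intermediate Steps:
F(L) = 1 + L/9 (F(L) = L*(1/9) + 1 = L/9 + 1 = 1 + L/9)
s(y, W) = 17/4 - y/4 (s(y, W) = 7 - (y + 11)/4 = 7 - (11 + y)/4 = 7 + (-11/4 - y/4) = 17/4 - y/4)
(s(-19, 0/6) + F(-20))**2 = ((17/4 - 1/4*(-19)) + (1 + (1/9)*(-20)))**2 = ((17/4 + 19/4) + (1 - 20/9))**2 = (9 - 11/9)**2 = (70/9)**2 = 4900/81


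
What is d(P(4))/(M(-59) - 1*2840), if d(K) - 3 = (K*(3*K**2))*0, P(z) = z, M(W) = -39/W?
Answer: -177/167521 ≈ -0.0010566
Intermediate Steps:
d(K) = 3 (d(K) = 3 + (K*(3*K**2))*0 = 3 + (3*K**3)*0 = 3 + 0 = 3)
d(P(4))/(M(-59) - 1*2840) = 3/(-39/(-59) - 1*2840) = 3/(-39*(-1/59) - 2840) = 3/(39/59 - 2840) = 3/(-167521/59) = 3*(-59/167521) = -177/167521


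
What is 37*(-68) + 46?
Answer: -2470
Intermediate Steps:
37*(-68) + 46 = -2516 + 46 = -2470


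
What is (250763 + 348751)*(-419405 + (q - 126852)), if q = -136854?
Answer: -409534608054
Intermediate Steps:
(250763 + 348751)*(-419405 + (q - 126852)) = (250763 + 348751)*(-419405 + (-136854 - 126852)) = 599514*(-419405 - 263706) = 599514*(-683111) = -409534608054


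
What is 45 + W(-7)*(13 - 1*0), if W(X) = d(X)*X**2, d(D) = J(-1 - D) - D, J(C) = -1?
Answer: 3867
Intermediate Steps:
d(D) = -1 - D
W(X) = X**2*(-1 - X) (W(X) = (-1 - X)*X**2 = X**2*(-1 - X))
45 + W(-7)*(13 - 1*0) = 45 + ((-7)**2*(-1 - 1*(-7)))*(13 - 1*0) = 45 + (49*(-1 + 7))*(13 + 0) = 45 + (49*6)*13 = 45 + 294*13 = 45 + 3822 = 3867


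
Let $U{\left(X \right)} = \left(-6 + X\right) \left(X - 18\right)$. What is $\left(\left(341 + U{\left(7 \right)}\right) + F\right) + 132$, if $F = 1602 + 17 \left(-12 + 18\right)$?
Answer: $2166$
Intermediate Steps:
$U{\left(X \right)} = \left(-18 + X\right) \left(-6 + X\right)$ ($U{\left(X \right)} = \left(-6 + X\right) \left(-18 + X\right) = \left(-18 + X\right) \left(-6 + X\right)$)
$F = 1704$ ($F = 1602 + 17 \cdot 6 = 1602 + 102 = 1704$)
$\left(\left(341 + U{\left(7 \right)}\right) + F\right) + 132 = \left(\left(341 + \left(108 + 7^{2} - 168\right)\right) + 1704\right) + 132 = \left(\left(341 + \left(108 + 49 - 168\right)\right) + 1704\right) + 132 = \left(\left(341 - 11\right) + 1704\right) + 132 = \left(330 + 1704\right) + 132 = 2034 + 132 = 2166$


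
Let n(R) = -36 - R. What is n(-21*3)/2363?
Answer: 27/2363 ≈ 0.011426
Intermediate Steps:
n(-21*3)/2363 = (-36 - (-21)*3)/2363 = (-36 - 1*(-63))*(1/2363) = (-36 + 63)*(1/2363) = 27*(1/2363) = 27/2363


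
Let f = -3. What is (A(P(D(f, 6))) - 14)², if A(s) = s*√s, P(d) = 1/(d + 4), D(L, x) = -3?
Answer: 169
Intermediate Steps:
P(d) = 1/(4 + d)
A(s) = s^(3/2)
(A(P(D(f, 6))) - 14)² = ((1/(4 - 3))^(3/2) - 14)² = ((1/1)^(3/2) - 14)² = (1^(3/2) - 14)² = (1 - 14)² = (-13)² = 169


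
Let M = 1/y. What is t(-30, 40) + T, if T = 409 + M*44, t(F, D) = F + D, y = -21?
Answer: 8755/21 ≈ 416.90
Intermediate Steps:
M = -1/21 (M = 1/(-21) = -1/21 ≈ -0.047619)
t(F, D) = D + F
T = 8545/21 (T = 409 - 1/21*44 = 409 - 44/21 = 8545/21 ≈ 406.90)
t(-30, 40) + T = (40 - 30) + 8545/21 = 10 + 8545/21 = 8755/21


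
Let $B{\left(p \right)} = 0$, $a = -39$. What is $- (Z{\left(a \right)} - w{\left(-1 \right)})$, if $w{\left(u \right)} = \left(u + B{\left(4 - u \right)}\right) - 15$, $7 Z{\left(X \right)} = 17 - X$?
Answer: $-24$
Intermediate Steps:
$Z{\left(X \right)} = \frac{17}{7} - \frac{X}{7}$ ($Z{\left(X \right)} = \frac{17 - X}{7} = \frac{17}{7} - \frac{X}{7}$)
$w{\left(u \right)} = -15 + u$ ($w{\left(u \right)} = \left(u + 0\right) - 15 = u - 15 = -15 + u$)
$- (Z{\left(a \right)} - w{\left(-1 \right)}) = - (\left(\frac{17}{7} - - \frac{39}{7}\right) - \left(-15 - 1\right)) = - (\left(\frac{17}{7} + \frac{39}{7}\right) - -16) = - (8 + 16) = \left(-1\right) 24 = -24$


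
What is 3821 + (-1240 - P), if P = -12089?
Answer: 14670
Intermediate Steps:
3821 + (-1240 - P) = 3821 + (-1240 - 1*(-12089)) = 3821 + (-1240 + 12089) = 3821 + 10849 = 14670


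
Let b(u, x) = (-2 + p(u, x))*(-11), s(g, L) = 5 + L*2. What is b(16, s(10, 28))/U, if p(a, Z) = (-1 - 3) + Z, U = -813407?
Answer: 605/813407 ≈ 0.00074378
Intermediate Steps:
s(g, L) = 5 + 2*L
p(a, Z) = -4 + Z
b(u, x) = 66 - 11*x (b(u, x) = (-2 + (-4 + x))*(-11) = (-6 + x)*(-11) = 66 - 11*x)
b(16, s(10, 28))/U = (66 - 11*(5 + 2*28))/(-813407) = (66 - 11*(5 + 56))*(-1/813407) = (66 - 11*61)*(-1/813407) = (66 - 671)*(-1/813407) = -605*(-1/813407) = 605/813407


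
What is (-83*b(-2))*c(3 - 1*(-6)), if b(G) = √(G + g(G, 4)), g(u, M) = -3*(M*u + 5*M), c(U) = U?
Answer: -747*I*√38 ≈ -4604.8*I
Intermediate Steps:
g(u, M) = -15*M - 3*M*u (g(u, M) = -3*(5*M + M*u) = -15*M - 3*M*u)
b(G) = √(-60 - 11*G) (b(G) = √(G - 3*4*(5 + G)) = √(G + (-60 - 12*G)) = √(-60 - 11*G))
(-83*b(-2))*c(3 - 1*(-6)) = (-83*√(-60 - 11*(-2)))*(3 - 1*(-6)) = (-83*√(-60 + 22))*(3 + 6) = -83*I*√38*9 = -747*I*√38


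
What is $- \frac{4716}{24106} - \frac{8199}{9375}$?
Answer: $- \frac{40309599}{37665625} \approx -1.0702$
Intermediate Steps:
$- \frac{4716}{24106} - \frac{8199}{9375} = \left(-4716\right) \frac{1}{24106} - \frac{2733}{3125} = - \frac{2358}{12053} - \frac{2733}{3125} = - \frac{40309599}{37665625}$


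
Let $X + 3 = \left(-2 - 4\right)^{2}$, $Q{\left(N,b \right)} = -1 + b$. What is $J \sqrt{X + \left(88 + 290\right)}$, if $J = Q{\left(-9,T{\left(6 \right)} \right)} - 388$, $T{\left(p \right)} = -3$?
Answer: $- 392 \sqrt{411} \approx -7947.1$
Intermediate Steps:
$X = 33$ ($X = -3 + \left(-2 - 4\right)^{2} = -3 + \left(-6\right)^{2} = -3 + 36 = 33$)
$J = -392$ ($J = \left(-1 - 3\right) - 388 = -4 - 388 = -392$)
$J \sqrt{X + \left(88 + 290\right)} = - 392 \sqrt{33 + \left(88 + 290\right)} = - 392 \sqrt{33 + 378} = - 392 \sqrt{411}$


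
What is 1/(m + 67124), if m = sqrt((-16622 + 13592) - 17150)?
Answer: 16781/1126412889 - I*sqrt(5045)/2252825778 ≈ 1.4898e-5 - 3.1528e-8*I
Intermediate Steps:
m = 2*I*sqrt(5045) (m = sqrt(-3030 - 17150) = sqrt(-20180) = 2*I*sqrt(5045) ≈ 142.06*I)
1/(m + 67124) = 1/(2*I*sqrt(5045) + 67124) = 1/(67124 + 2*I*sqrt(5045))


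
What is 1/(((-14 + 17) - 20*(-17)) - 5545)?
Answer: -1/5202 ≈ -0.00019223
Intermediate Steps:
1/(((-14 + 17) - 20*(-17)) - 5545) = 1/((3 + 340) - 5545) = 1/(343 - 5545) = 1/(-5202) = -1/5202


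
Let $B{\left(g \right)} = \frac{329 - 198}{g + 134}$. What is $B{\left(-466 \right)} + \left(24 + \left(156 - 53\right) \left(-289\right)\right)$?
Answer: $- \frac{9874807}{332} \approx -29743.0$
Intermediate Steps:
$B{\left(g \right)} = \frac{131}{134 + g}$
$B{\left(-466 \right)} + \left(24 + \left(156 - 53\right) \left(-289\right)\right) = \frac{131}{134 - 466} + \left(24 + \left(156 - 53\right) \left(-289\right)\right) = \frac{131}{-332} + \left(24 + \left(156 - 53\right) \left(-289\right)\right) = 131 \left(- \frac{1}{332}\right) + \left(24 + 103 \left(-289\right)\right) = - \frac{131}{332} + \left(24 - 29767\right) = - \frac{131}{332} - 29743 = - \frac{9874807}{332}$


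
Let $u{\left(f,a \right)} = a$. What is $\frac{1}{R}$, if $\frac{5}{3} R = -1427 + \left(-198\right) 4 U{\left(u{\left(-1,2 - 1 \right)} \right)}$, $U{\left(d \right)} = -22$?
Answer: $\frac{5}{47991} \approx 0.00010419$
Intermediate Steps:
$R = \frac{47991}{5}$ ($R = \frac{3 \left(-1427 + \left(-198\right) 4 \left(-22\right)\right)}{5} = \frac{3 \left(-1427 - -17424\right)}{5} = \frac{3 \left(-1427 + 17424\right)}{5} = \frac{3}{5} \cdot 15997 = \frac{47991}{5} \approx 9598.2$)
$\frac{1}{R} = \frac{1}{\frac{47991}{5}} = \frac{5}{47991}$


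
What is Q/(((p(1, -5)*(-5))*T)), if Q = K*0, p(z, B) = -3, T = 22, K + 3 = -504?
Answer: 0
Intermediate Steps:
K = -507 (K = -3 - 504 = -507)
Q = 0 (Q = -507*0 = 0)
Q/(((p(1, -5)*(-5))*T)) = 0/((-3*(-5)*22)) = 0/((15*22)) = 0/330 = 0*(1/330) = 0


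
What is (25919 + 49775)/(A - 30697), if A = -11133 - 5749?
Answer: -75694/47579 ≈ -1.5909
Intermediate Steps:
A = -16882
(25919 + 49775)/(A - 30697) = (25919 + 49775)/(-16882 - 30697) = 75694/(-47579) = 75694*(-1/47579) = -75694/47579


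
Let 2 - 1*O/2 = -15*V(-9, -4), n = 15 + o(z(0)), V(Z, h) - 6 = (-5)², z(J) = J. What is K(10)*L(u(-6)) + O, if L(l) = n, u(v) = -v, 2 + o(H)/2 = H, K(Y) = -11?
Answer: 813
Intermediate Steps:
o(H) = -4 + 2*H
V(Z, h) = 31 (V(Z, h) = 6 + (-5)² = 6 + 25 = 31)
n = 11 (n = 15 + (-4 + 2*0) = 15 + (-4 + 0) = 15 - 4 = 11)
L(l) = 11
O = 934 (O = 4 - (-30)*31 = 4 - 2*(-465) = 4 + 930 = 934)
K(10)*L(u(-6)) + O = -11*11 + 934 = -121 + 934 = 813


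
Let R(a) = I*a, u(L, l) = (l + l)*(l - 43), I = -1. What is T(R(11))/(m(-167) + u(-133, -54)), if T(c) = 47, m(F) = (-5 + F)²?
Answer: 47/40060 ≈ 0.0011732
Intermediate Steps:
u(L, l) = 2*l*(-43 + l) (u(L, l) = (2*l)*(-43 + l) = 2*l*(-43 + l))
R(a) = -a
T(R(11))/(m(-167) + u(-133, -54)) = 47/((-5 - 167)² + 2*(-54)*(-43 - 54)) = 47/((-172)² + 2*(-54)*(-97)) = 47/(29584 + 10476) = 47/40060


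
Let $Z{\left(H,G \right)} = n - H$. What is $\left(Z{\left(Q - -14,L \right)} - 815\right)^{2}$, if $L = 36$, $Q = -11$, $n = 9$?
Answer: $654481$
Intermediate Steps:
$Z{\left(H,G \right)} = 9 - H$
$\left(Z{\left(Q - -14,L \right)} - 815\right)^{2} = \left(\left(9 - \left(-11 - -14\right)\right) - 815\right)^{2} = \left(\left(9 - \left(-11 + 14\right)\right) - 815\right)^{2} = \left(\left(9 - 3\right) - 815\right)^{2} = \left(6 - 815\right)^{2} = \left(-809\right)^{2} = 654481$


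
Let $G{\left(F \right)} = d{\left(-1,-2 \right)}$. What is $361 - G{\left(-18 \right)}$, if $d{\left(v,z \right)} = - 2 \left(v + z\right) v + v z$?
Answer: $365$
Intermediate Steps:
$d{\left(v,z \right)} = v z + v \left(- 2 v - 2 z\right)$ ($d{\left(v,z \right)} = \left(- 2 v - 2 z\right) v + v z = v \left(- 2 v - 2 z\right) + v z = v z + v \left(- 2 v - 2 z\right)$)
$G{\left(F \right)} = -4$ ($G{\left(F \right)} = \left(-1\right) \left(-1\right) \left(-2 + 2 \left(-1\right)\right) = \left(-1\right) \left(-1\right) \left(-2 - 2\right) = \left(-1\right) \left(-1\right) \left(-4\right) = -4$)
$361 - G{\left(-18 \right)} = 361 - -4 = 361 + 4 = 365$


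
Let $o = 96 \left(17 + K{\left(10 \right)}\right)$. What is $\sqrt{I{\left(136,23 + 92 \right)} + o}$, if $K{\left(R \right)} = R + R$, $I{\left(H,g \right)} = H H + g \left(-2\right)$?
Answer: $\sqrt{21818} \approx 147.71$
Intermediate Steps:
$I{\left(H,g \right)} = H^{2} - 2 g$
$K{\left(R \right)} = 2 R$
$o = 3552$ ($o = 96 \left(17 + 2 \cdot 10\right) = 96 \left(17 + 20\right) = 96 \cdot 37 = 3552$)
$\sqrt{I{\left(136,23 + 92 \right)} + o} = \sqrt{\left(136^{2} - 2 \left(23 + 92\right)\right) + 3552} = \sqrt{\left(18496 - 230\right) + 3552} = \sqrt{18266 + 3552} = \sqrt{21818}$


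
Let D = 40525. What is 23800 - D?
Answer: -16725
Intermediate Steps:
23800 - D = 23800 - 1*40525 = 23800 - 40525 = -16725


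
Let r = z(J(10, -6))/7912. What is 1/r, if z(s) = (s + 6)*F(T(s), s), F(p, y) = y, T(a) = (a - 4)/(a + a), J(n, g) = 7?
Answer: 7912/91 ≈ 86.945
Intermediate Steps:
T(a) = (-4 + a)/(2*a) (T(a) = (-4 + a)/((2*a)) = (-4 + a)*(1/(2*a)) = (-4 + a)/(2*a))
z(s) = s*(6 + s) (z(s) = (s + 6)*s = (6 + s)*s = s*(6 + s))
r = 91/7912 (r = (7*(6 + 7))/7912 = (7*13)*(1/7912) = 91*(1/7912) = 91/7912 ≈ 0.011502)
1/r = 1/(91/7912) = 7912/91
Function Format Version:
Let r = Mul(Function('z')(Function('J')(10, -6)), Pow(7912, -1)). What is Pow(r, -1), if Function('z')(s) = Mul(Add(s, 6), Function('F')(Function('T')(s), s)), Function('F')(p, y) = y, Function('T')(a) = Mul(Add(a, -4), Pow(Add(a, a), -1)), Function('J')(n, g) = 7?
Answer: Rational(7912, 91) ≈ 86.945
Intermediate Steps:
Function('T')(a) = Mul(Rational(1, 2), Pow(a, -1), Add(-4, a)) (Function('T')(a) = Mul(Add(-4, a), Pow(Mul(2, a), -1)) = Mul(Add(-4, a), Mul(Rational(1, 2), Pow(a, -1))) = Mul(Rational(1, 2), Pow(a, -1), Add(-4, a)))
Function('z')(s) = Mul(s, Add(6, s)) (Function('z')(s) = Mul(Add(s, 6), s) = Mul(Add(6, s), s) = Mul(s, Add(6, s)))
r = Rational(91, 7912) (r = Mul(Mul(7, Add(6, 7)), Pow(7912, -1)) = Mul(Mul(7, 13), Rational(1, 7912)) = Mul(91, Rational(1, 7912)) = Rational(91, 7912) ≈ 0.011502)
Pow(r, -1) = Pow(Rational(91, 7912), -1) = Rational(7912, 91)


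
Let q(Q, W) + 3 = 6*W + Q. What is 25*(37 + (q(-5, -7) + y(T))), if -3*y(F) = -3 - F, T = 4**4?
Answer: 5500/3 ≈ 1833.3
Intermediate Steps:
T = 256
q(Q, W) = -3 + Q + 6*W (q(Q, W) = -3 + (6*W + Q) = -3 + (Q + 6*W) = -3 + Q + 6*W)
y(F) = 1 + F/3 (y(F) = -(-3 - F)/3 = 1 + F/3)
25*(37 + (q(-5, -7) + y(T))) = 25*(37 + ((-3 - 5 + 6*(-7)) + (1 + (1/3)*256))) = 25*(37 + ((-3 - 5 - 42) + (1 + 256/3))) = 25*(37 + (-50 + 259/3)) = 25*(37 + 109/3) = 25*(220/3) = 5500/3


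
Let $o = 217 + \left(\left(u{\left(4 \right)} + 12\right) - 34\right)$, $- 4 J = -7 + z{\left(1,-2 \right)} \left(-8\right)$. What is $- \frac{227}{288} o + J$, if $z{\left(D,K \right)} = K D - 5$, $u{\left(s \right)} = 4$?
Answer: $- \frac{48701}{288} \approx -169.1$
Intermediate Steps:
$z{\left(D,K \right)} = -5 + D K$ ($z{\left(D,K \right)} = D K - 5 = -5 + D K$)
$J = - \frac{49}{4}$ ($J = - \frac{-7 + \left(-5 + 1 \left(-2\right)\right) \left(-8\right)}{4} = - \frac{-7 + \left(-5 - 2\right) \left(-8\right)}{4} = - \frac{-7 - -56}{4} = - \frac{-7 + 56}{4} = \left(- \frac{1}{4}\right) 49 = - \frac{49}{4} \approx -12.25$)
$o = 199$ ($o = 217 + \left(\left(4 + 12\right) - 34\right) = 217 + \left(16 - 34\right) = 217 - 18 = 199$)
$- \frac{227}{288} o + J = - \frac{227}{288} \cdot 199 - \frac{49}{4} = \left(-227\right) \frac{1}{288} \cdot 199 - \frac{49}{4} = \left(- \frac{227}{288}\right) 199 - \frac{49}{4} = - \frac{45173}{288} - \frac{49}{4} = - \frac{48701}{288}$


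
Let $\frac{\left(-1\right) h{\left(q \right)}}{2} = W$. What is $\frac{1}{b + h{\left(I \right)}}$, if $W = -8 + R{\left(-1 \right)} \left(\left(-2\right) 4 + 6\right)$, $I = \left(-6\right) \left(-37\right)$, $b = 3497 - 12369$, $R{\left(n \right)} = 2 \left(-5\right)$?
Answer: $- \frac{1}{8896} \approx -0.00011241$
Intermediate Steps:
$R{\left(n \right)} = -10$
$b = -8872$ ($b = 3497 - 12369 = -8872$)
$I = 222$
$W = 12$ ($W = -8 - 10 \left(\left(-2\right) 4 + 6\right) = -8 - 10 \left(-8 + 6\right) = -8 - -20 = -8 + 20 = 12$)
$h{\left(q \right)} = -24$ ($h{\left(q \right)} = \left(-2\right) 12 = -24$)
$\frac{1}{b + h{\left(I \right)}} = \frac{1}{-8872 - 24} = \frac{1}{-8896} = - \frac{1}{8896}$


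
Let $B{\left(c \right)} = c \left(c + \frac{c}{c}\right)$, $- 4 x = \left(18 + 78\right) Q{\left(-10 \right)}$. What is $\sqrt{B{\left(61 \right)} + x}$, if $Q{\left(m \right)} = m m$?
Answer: $\sqrt{1382} \approx 37.175$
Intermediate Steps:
$Q{\left(m \right)} = m^{2}$
$x = -2400$ ($x = - \frac{\left(18 + 78\right) \left(-10\right)^{2}}{4} = - \frac{96 \cdot 100}{4} = \left(- \frac{1}{4}\right) 9600 = -2400$)
$B{\left(c \right)} = c \left(1 + c\right)$ ($B{\left(c \right)} = c \left(c + 1\right) = c \left(1 + c\right)$)
$\sqrt{B{\left(61 \right)} + x} = \sqrt{61 \left(1 + 61\right) - 2400} = \sqrt{61 \cdot 62 - 2400} = \sqrt{3782 - 2400} = \sqrt{1382}$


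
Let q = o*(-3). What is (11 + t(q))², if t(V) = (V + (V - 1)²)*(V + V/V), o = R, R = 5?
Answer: 11309769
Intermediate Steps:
o = 5
q = -15 (q = 5*(-3) = -15)
t(V) = (1 + V)*(V + (-1 + V)²) (t(V) = (V + (-1 + V)²)*(V + 1) = (V + (-1 + V)²)*(1 + V) = (1 + V)*(V + (-1 + V)²))
(11 + t(q))² = (11 + (1 + (-15)³))² = (11 + (1 - 3375))² = (11 - 3374)² = (-3363)² = 11309769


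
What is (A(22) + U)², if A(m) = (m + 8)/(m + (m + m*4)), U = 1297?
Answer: 814474521/484 ≈ 1.6828e+6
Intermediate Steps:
A(m) = (8 + m)/(6*m) (A(m) = (8 + m)/(m + (m + 4*m)) = (8 + m)/(m + 5*m) = (8 + m)/((6*m)) = (8 + m)*(1/(6*m)) = (8 + m)/(6*m))
(A(22) + U)² = ((⅙)*(8 + 22)/22 + 1297)² = ((⅙)*(1/22)*30 + 1297)² = (5/22 + 1297)² = (28539/22)² = 814474521/484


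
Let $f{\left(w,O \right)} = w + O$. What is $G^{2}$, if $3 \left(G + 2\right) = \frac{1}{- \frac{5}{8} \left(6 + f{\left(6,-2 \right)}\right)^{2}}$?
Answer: $\frac{565504}{140625} \approx 4.0214$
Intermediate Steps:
$f{\left(w,O \right)} = O + w$
$G = - \frac{752}{375}$ ($G = -2 + \frac{1}{3 - \frac{5}{8} \left(6 + \left(-2 + 6\right)\right)^{2}} = -2 + \frac{1}{3 \left(-5\right) \frac{1}{8} \left(6 + 4\right)^{2}} = -2 + \frac{1}{3 \left(- \frac{5 \cdot 10^{2}}{8}\right)} = -2 + \frac{1}{3 \left(\left(- \frac{5}{8}\right) 100\right)} = -2 + \frac{1}{3 \left(- \frac{125}{2}\right)} = -2 + \frac{1}{3} \left(- \frac{2}{125}\right) = -2 - \frac{2}{375} = - \frac{752}{375} \approx -2.0053$)
$G^{2} = \left(- \frac{752}{375}\right)^{2} = \frac{565504}{140625}$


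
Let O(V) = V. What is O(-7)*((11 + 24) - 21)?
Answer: -98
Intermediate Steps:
O(-7)*((11 + 24) - 21) = -7*((11 + 24) - 21) = -7*(35 - 21) = -7*14 = -98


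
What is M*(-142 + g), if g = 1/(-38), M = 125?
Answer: -674625/38 ≈ -17753.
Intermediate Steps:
g = -1/38 ≈ -0.026316
M*(-142 + g) = 125*(-142 - 1/38) = 125*(-5397/38) = -674625/38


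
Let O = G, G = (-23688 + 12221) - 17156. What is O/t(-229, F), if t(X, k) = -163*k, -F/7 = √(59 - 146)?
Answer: 47*I*√87/163 ≈ 2.6895*I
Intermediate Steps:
G = -28623 (G = -11467 - 17156 = -28623)
F = -7*I*√87 (F = -7*√(59 - 146) = -7*I*√87 ≈ -65.292*I)
O = -28623
O/t(-229, F) = -28623*(-I*√87/99267) = -(-47)*I*√87/163 = 47*I*√87/163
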